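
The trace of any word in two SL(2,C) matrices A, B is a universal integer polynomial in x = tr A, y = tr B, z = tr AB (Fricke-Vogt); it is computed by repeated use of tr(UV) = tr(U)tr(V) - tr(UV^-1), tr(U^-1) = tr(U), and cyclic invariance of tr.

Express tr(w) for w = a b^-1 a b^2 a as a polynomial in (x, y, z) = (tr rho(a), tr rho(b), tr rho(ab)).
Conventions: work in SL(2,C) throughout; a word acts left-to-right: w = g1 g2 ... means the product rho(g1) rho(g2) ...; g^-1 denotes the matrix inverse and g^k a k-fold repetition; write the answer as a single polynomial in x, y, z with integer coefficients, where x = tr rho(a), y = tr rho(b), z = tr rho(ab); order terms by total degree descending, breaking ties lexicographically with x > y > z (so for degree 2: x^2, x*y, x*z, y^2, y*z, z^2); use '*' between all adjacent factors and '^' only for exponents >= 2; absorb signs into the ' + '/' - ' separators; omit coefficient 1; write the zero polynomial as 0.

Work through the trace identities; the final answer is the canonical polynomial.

tr(a^2 b) = tr(a)*tr(b a) - tr(b) = x*z - y
tr(a^2) = tr(a)*tr(a) - tr(1) = x^2 - 2
so tr(a b^2 a) = tr(b)*tr(a^2 b) - tr(a^2) = x*y*z - x^2 - y^2 + 2
so tr(a b^2) = tr(b)*tr(a b) - tr(a) = y*z - x
so tr(a b^2 a^2) = tr(a)*tr(a b^2 a) - tr(a b^2) = x^2*y*z - x^3 - x*y^2 - y*z + 3*x
tr(b a b a) = tr(a b)*tr(a b) - tr(1)   [split at repeated a] = z^2 - 2
so tr(a^2 b a b) = tr(a)*tr(b a b a) - tr(b a b) = x*z^2 - y*z - x
so tr(a^2 b a) = tr(a)*tr(b a^2) - tr(b a) = x^2*z - x*y - z
tr(a b^2 a^2 b) = tr(b)*tr(a^2 b a b) - tr(a^2 b a) = x*y*z^2 - x^2*z - y^2*z + z
so tr(a b^-1 a b^2 a) = tr(a b^2 a^2)*tr(b) - tr(a b^2 a^2 b) = x^2*y^2*z - x^3*y - x*y^3 - x*y*z^2 + x^2*z + 3*x*y - z

x^2*y^2*z - x^3*y - x*y^3 - x*y*z^2 + x^2*z + 3*x*y - z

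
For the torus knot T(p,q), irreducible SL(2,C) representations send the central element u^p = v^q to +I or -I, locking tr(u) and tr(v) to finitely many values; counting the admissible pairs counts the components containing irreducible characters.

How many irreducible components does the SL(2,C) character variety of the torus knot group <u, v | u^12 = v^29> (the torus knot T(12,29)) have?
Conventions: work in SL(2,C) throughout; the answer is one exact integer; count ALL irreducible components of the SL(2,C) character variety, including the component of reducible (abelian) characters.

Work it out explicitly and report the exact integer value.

155

Gamma = < u, v | u^12 = v^29 > (torus knot T(12,29)); the central element u^12 = v^29 acts as +I or -I in any irreducible SL(2,C) representation.
So on each irreducible component the traces are pinned: tr(u) = 2*cos(pi*alpha/12) with 1 <= alpha <= 11, tr(v) = 2*cos(pi*beta/29) with 1 <= beta <= 28.
u^12 = (-1)^alpha I and v^29 = (-1)^beta I must agree, so alpha and beta have equal parity.
Enumerate parity-matched pairs: 6*14 odd-odd plus 5*14 even-even gives 154.
Total: 154 irreducible-character components + 1 reducible (abelian) component = 155.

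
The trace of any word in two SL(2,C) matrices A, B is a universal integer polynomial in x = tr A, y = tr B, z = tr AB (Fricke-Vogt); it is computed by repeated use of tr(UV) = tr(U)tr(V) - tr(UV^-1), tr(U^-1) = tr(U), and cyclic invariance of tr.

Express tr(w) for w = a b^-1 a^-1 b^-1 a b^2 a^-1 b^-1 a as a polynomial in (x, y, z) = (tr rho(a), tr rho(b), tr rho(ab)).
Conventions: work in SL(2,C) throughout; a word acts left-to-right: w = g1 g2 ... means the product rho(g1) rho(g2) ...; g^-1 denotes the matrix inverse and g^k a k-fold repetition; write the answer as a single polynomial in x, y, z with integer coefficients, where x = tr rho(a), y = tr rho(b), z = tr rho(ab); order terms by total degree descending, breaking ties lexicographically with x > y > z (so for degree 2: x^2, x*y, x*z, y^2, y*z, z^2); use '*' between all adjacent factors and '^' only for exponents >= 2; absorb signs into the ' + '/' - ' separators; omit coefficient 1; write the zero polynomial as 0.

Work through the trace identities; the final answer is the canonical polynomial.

-x^3*y^3*z^2 + 2*x^4*y^2*z + x^2*y^4*z + 2*x^2*y^2*z^3 - x^5*y - x^3*y^3 - 2*x^3*y*z^2 - x*y*z^4 - 7*x^2*y^2*z - y^4*z - y^2*z^3 + 6*x^3*y + 2*x*y^3 + 6*x*y*z^2 + 4*y^2*z - 7*x*y - z

so tr(a b a) = tr(a) tr(b a) - tr(b)  (reduce the a square) = x*z - y
so tr(a b a b) = tr(b a) tr(b a) - tr(1)  (split on b) = z^2 - 2
tr(a b^-1 a b) = tr(a b a) tr(b) - tr(a b a b)  (eliminate b^-1) = x*y*z - y^2 - z^2 + 2
reduce: tr(b^2 a) = tr(b) tr(a b) - tr(a)  (reduce the b square) = y*z - x
so tr(b^2) = tr(b) tr(b) - tr(1)  (reduce the b square) = y^2 - 2
reduce: tr(b^2 a^2) = tr(a) tr(b^2 a) - tr(b^2)  (reduce the a square) = x*y*z - x^2 - y^2 + 2
tr(a b^2 a^2) = tr(a) tr(b^2 a^2) - tr(b^2 a)  (reduce the a square) = x^2*y*z - x^3 - x*y^2 - y*z + 3*x
so tr(a^2 b a b) = tr(a) tr(b a b a) - tr(b a b)  (reduce the a square) = x*z^2 - y*z - x
so tr(a^2 b a) = tr(a) tr(a b a) - tr(a b)  (reduce the a square) = x^2*z - x*y - z
reduce: tr(a b^2 a^2 b) = tr(b) tr(a^2 b a b) - tr(a^2 b a)  (reduce the b square) = x*y*z^2 - x^2*z - y^2*z + z
tr(a b^-1 a b^2 a) = tr(a b^2 a^2) tr(b) - tr(a b^2 a^2 b)  (eliminate b^-1) = x^2*y^2*z - x^3*y - x*y^3 - x*y*z^2 + x^2*z + 3*x*y - z
reduce: tr(a b^2 a b a) = tr(b) tr(a b a^2 b) - tr(a b a^2)  (reduce the b square) = x*y*z^2 - x^2*z - y^2*z + z
tr(a b a b a b) = tr(b a) tr(b a b a) - tr(b^-1 a^-1)  (split on b) = z^3 - 3*z
so tr(a b^2 a b a b) = tr(b) tr(a b a b a b) - tr(a b a b a)  (reduce the b square) = y*z^3 - x*z^2 - 2*y*z + x
so tr(a b^-1 a b^2 a b) = tr(a b^2 a b a) tr(b) - tr(a b^2 a b a b)  (eliminate b^-1) = x*y^2*z^2 - x^2*y*z - y^3*z - y*z^3 + x*z^2 + 3*y*z - x
tr(b^-1 a b^-1 a b^2 a) = tr(a b^-1 a b^2 a) tr(b) - tr(a b^-1 a b^2 a b)  (eliminate b^-1) = x^2*y^3*z - x^3*y^2 - x*y^4 - 2*x*y^2*z^2 + 2*x^2*y*z + y^3*z + y*z^3 + 3*x*y^2 - x*z^2 - 4*y*z + x
so tr(b^-1 a b^2 a^-1 b^-1 a) = tr(b^-1 a b^-1 a b^2) tr(a) - tr(b^-1 a b^-1 a b^2 a)  (eliminate a^-1) = -x^2*y^3*z + x^3*y^2 + x*y^4 + 2*x*y^2*z^2 - x^2*y*z - y^3*z - y*z^3 - 4*x*y^2 + 4*y*z + x
tr(b^2 a b) = tr(b) tr(a b^2) - tr(a b)  (reduce the b square) = y^2*z - x*y - z
so tr(a b^2 a b) = tr(b) tr(a b a b) - tr(a b a)  (reduce the b square) = y*z^2 - x*z - y
reduce: tr(b a b^2 a b) = tr(b) tr(a b^2 a b) - tr(a b^2 a)  (reduce the b square) = y^2*z^2 - 2*x*y*z + x^2 - 2
reduce: tr(a b^2 a b a^-1 b) = tr(b a b^2 a b) tr(a) - tr(b a b^2 a b a)  (eliminate a^-1) = x*y^2*z^2 - 2*x^2*y*z - y*z^3 + x^3 + x*z^2 + 2*y*z - 3*x
tr(a b a^-1 b^-1 a b^2) = tr(a b^2 a b a^-1) tr(b) - tr(a b^2 a b a^-1 b)  (eliminate b^-1) = -x*y^2*z^2 + 2*x^2*y*z + y^3*z + y*z^3 - x^3 - x*y^2 - x*z^2 - 3*y*z + 3*x
reduce: tr(b a^2 b^2) = tr(b) tr(b a^2 b) - tr(b a^2)  (reduce the b square) = x*y^2*z - x^2*y - y^3 - x*z + 3*y
so tr(b a^2 b^3) = tr(b) tr(b a^2 b^2) - tr(b a^2 b)  (reduce the b square) = x*y^3*z - x^2*y^2 - y^4 - 2*x*y*z + x^2 + 4*y^2 - 2
tr(b a^2 b^3 a) = tr(b) tr(a b a^2 b^2) - tr(a b a^2 b)  (reduce the b square) = x*y^2*z^2 - x^2*y*z - y^3*z - x*z^2 + 2*y*z + x
so tr(b^2 a^-1 b a^2 b) = tr(b a^2 b^3) tr(a) - tr(b a^2 b^3 a)  (eliminate a^-1) = x^2*y^3*z - x^3*y^2 - x*y^4 - x*y^2*z^2 - x^2*y*z + y^3*z + x^3 + 4*x*y^2 + x*z^2 - 2*y*z - 3*x
so tr(a b^3 a^2 b) = tr(b) tr(b a^2 b a b) - tr(b a^2 b a)  (reduce the b square) = x*y^2*z^2 - x^2*y*z - y^3*z - x*z^2 + 2*y*z + x
tr(a b^3 a^2) = tr(a) tr(a b^3 a) - tr(a b^3)  (reduce the a square) = x^2*y^2*z - x^3*y - x*y^3 - x^2*z - y^2*z + 4*x*y + z
tr(b a^2 b^2 a b^2) = tr(b) tr(a b^3 a^2 b) - tr(a b^3 a^2)  (reduce the b square) = x*y^3*z^2 - 2*x^2*y^2*z - y^4*z + x^3*y + x*y^3 - x*y*z^2 + x^2*z + 3*y^2*z - 3*x*y - z
so tr(b^2 a b^2 a b a) = tr(b) tr(a b^2 a b a b) - tr(a b^2 a b a)  (reduce the b square) = y^2*z^3 - 2*x*y*z^2 + x^2*z - y^2*z + x*y - z
so tr(b^2 a b^2 a b) = tr(b) tr(a b^2 a b^2) - tr(a b^2 a b)  (reduce the b square) = y^3*z^2 - 2*x*y^2*z + x^2*y - y*z^2 + x*z - y
reduce: tr(b a^2 b^2 a b^2 a) = tr(a) tr(b^2 a b^2 a b a) - tr(b^2 a b^2 a b)  (reduce the a square) = x*y^2*z^3 - 2*x^2*y*z^2 - y^3*z^2 + x^3*z + x*y^2*z + y*z^2 - 2*x*z + y
reduce: tr(b a b^2 a^-1 b a^2 b) = tr(b a^2 b^2 a b^2) tr(a) - tr(b a^2 b^2 a b^2 a)  (eliminate a^-1) = x^2*y^3*z^2 - 2*x^3*y^2*z - x*y^4*z - x*y^2*z^3 + x^4*y + x^2*y^3 + x^2*y*z^2 + y^3*z^2 + 2*x*y^2*z - 3*x^2*y - y*z^2 + x*z - y
tr(b a b a b^2) = tr(b) tr(b a b a b) - tr(b a b a)  (reduce the b square) = y^2*z^2 - x*y*z - y^2 - z^2 + 2
so tr(a^2 b a b a b^2) = tr(a) tr(b a b a b^2 a) - tr(b a b a b^2)  (reduce the a square) = x*y*z^3 - x^2*z^2 - y^2*z^2 - x*y*z + x^2 + y^2 + z^2 - 2
reduce: tr(a^2 b a b a b) = tr(a) tr(b a b a b a) - tr(b a b a b)  (reduce the a square) = x*z^3 - y*z^2 - 2*x*z + y
tr(b a^2 b a b a b^2) = tr(b) tr(a^2 b a b a b^2) - tr(a^2 b a b a b)  (reduce the b square) = x*y^2*z^3 - x^2*y*z^2 - y^3*z^2 - x*y^2*z - x*z^3 + x^2*y + y^3 + 2*y*z^2 + 2*x*z - 3*y
tr(b a b a b a b a) = tr(a b) tr(a b a b a b) - tr(a^-1 b^-1 a^-1 b^-1)  (split on a) = z^4 - 4*z^2 + 2
so tr(a b a^2 b a b a b) = tr(a) tr(b a b a b a b a) - tr(b a b a b a b)  (reduce the a square) = x*z^4 - y*z^3 - 3*x*z^2 + 2*y*z + x
tr(a b a^2 b a b a) = tr(a) tr(b a^2 b a b a) - tr(b a^2 b a b)  (reduce the a square) = x^2*z^3 - 2*x*y*z^2 - x^2*z + y^2*z + x*y - z
tr(b a^2 b a b a b^2 a) = tr(b) tr(a b a^2 b a b a b) - tr(a b a^2 b a b a)  (reduce the b square) = x*y*z^4 - x^2*z^3 - y^2*z^3 - x*y*z^2 + x^2*z + y^2*z + z
tr(b a b^2 a^-1 b a^2 b a) = tr(b a^2 b a b a b^2) tr(a) - tr(b a^2 b a b a b^2 a)  (eliminate a^-1) = x^2*y^2*z^3 - x^3*y*z^2 - x*y^3*z^2 - x*y*z^4 - x^2*y^2*z + y^2*z^3 + x^3*y + x*y^3 + 3*x*y*z^2 + x^2*z - y^2*z - 3*x*y - z
so tr(a b^2 a^-1 b a^2 b a^-1 b) = tr(b a b^2 a^-1 b a^2 b) tr(a) - tr(b a b^2 a^-1 b a^2 b a)  (eliminate a^-1) = x^3*y^3*z^2 - 2*x^4*y^2*z - x^2*y^4*z - 2*x^2*y^2*z^3 + x^5*y + x^3*y^3 + 2*x^3*y*z^2 + 2*x*y^3*z^2 + x*y*z^4 + 3*x^2*y^2*z - y^2*z^3 - 4*x^3*y - x*y^3 - 4*x*y*z^2 + y^2*z + 2*x*y + z
reduce: tr(a^2 b a^-1 b^-1 a b^2 a^-1 b) = tr(a b^2 a^-1 b a^2 b a^-1) tr(b) - tr(a b^2 a^-1 b a^2 b a^-1 b)  (eliminate b^-1) = -x^3*y^3*z^2 + 2*x^4*y^2*z + 2*x^2*y^4*z + 2*x^2*y^2*z^3 - x^5*y - 2*x^3*y^3 - 2*x^3*y*z^2 - x*y^5 - 3*x*y^3*z^2 - x*y*z^4 - 4*x^2*y^2*z + y^4*z + y^2*z^3 + 5*x^3*y + 5*x*y^3 + 5*x*y*z^2 - 3*y^2*z - 5*x*y - z
so tr(a^-1 b^-1 a b^2 a^-1 b^-1 a^2 b) = tr(a^2 b a^-1 b^-1 a b^2 a^-1) tr(b) - tr(a^2 b a^-1 b^-1 a b^2 a^-1 b)  (eliminate b^-1) = x^3*y^3*z^2 - 2*x^4*y^2*z - 2*x^2*y^4*z - 2*x^2*y^2*z^3 + x^5*y + 2*x^3*y^3 + 2*x^3*y*z^2 + x*y^5 + 2*x*y^3*z^2 + x*y*z^4 + 6*x^2*y^2*z - 6*x^3*y - 6*x*y^3 - 6*x*y*z^2 + 8*x*y + z
reduce: tr(a b^-1 a^-1 b^-1 a b^2 a^-1 b^-1 a) = tr(a^-1 b^-1 a b^2 a^-1 b^-1 a^2) tr(b) - tr(a^-1 b^-1 a b^2 a^-1 b^-1 a^2 b)  (eliminate b^-1) = -x^3*y^3*z^2 + 2*x^4*y^2*z + x^2*y^4*z + 2*x^2*y^2*z^3 - x^5*y - x^3*y^3 - 2*x^3*y*z^2 - x*y*z^4 - 7*x^2*y^2*z - y^4*z - y^2*z^3 + 6*x^3*y + 2*x*y^3 + 6*x*y*z^2 + 4*y^2*z - 7*x*y - z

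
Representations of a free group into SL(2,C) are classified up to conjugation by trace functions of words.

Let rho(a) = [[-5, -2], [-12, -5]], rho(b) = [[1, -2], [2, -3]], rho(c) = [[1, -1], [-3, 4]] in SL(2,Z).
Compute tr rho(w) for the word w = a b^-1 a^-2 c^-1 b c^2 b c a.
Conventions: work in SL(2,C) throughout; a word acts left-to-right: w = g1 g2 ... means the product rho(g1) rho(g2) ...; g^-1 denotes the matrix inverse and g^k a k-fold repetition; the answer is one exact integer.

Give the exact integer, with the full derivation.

-42243885

rho(a) = [[-5, -2], [-12, -5]]
... * rho(b^-1) = [[-3, 2], [-2, 1]]  ->  [[19, -12], [46, -29]]
... * rho(a^-1) = [[-5, 2], [12, -5]]  ->  [[-239, 98], [-578, 237]]
... * rho(a^-1) = [[-5, 2], [12, -5]]  ->  [[2371, -968], [5734, -2341]]
... * rho(c^-1) = [[4, 1], [3, 1]]  ->  [[6580, 1403], [15913, 3393]]
... * rho(b) = [[1, -2], [2, -3]]  ->  [[9386, -17369], [22699, -42005]]
... * rho(c) = [[1, -1], [-3, 4]]  ->  [[61493, -78862], [148714, -190719]]
... * rho(c) = [[1, -1], [-3, 4]]  ->  [[298079, -376941], [720871, -911590]]
... * rho(b) = [[1, -2], [2, -3]]  ->  [[-455803, 534665], [-1102309, 1293028]]
... * rho(c) = [[1, -1], [-3, 4]]  ->  [[-2059798, 2594463], [-4981393, 6274421]]
... * rho(a) = [[-5, -2], [-12, -5]]  ->  [[-20834566, -8852719], [-50386087, -21409319]]
tr = -20834566 + -21409319 = -42243885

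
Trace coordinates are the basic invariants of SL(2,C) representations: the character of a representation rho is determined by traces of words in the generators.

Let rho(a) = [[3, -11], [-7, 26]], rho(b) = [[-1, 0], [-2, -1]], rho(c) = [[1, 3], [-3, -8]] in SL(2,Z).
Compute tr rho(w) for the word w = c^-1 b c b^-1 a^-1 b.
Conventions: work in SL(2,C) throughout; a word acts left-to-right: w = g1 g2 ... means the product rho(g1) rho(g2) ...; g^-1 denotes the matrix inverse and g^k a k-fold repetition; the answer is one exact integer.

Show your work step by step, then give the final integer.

rho(c^-1) = [[-8, -3], [3, 1]]
... * rho(b) = [[-1, 0], [-2, -1]]  ->  [[14, 3], [-5, -1]]
... * rho(c) = [[1, 3], [-3, -8]]  ->  [[5, 18], [-2, -7]]
... * rho(b^-1) = [[-1, 0], [2, -1]]  ->  [[31, -18], [-12, 7]]
... * rho(a^-1) = [[26, 11], [7, 3]]  ->  [[680, 287], [-263, -111]]
... * rho(b) = [[-1, 0], [-2, -1]]  ->  [[-1254, -287], [485, 111]]
tr = -1254 + 111 = -1143

-1143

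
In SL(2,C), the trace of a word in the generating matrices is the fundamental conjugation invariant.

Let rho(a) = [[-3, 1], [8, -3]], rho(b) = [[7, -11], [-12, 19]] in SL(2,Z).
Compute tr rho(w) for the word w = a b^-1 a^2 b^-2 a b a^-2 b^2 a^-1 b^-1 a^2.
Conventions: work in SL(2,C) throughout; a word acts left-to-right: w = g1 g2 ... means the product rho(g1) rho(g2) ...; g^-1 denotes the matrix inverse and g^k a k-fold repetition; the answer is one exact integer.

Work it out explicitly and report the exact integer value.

73492161147710

rho(a) = [[-3, 1], [8, -3]]
... * rho(b^-1) = [[19, 11], [12, 7]]  ->  [[-45, -26], [116, 67]]
... * rho(a) = [[-3, 1], [8, -3]]  ->  [[-73, 33], [188, -85]]
... * rho(a) = [[-3, 1], [8, -3]]  ->  [[483, -172], [-1244, 443]]
... * rho(b^-1) = [[19, 11], [12, 7]]  ->  [[7113, 4109], [-18320, -10583]]
... * rho(b^-1) = [[19, 11], [12, 7]]  ->  [[184455, 107006], [-475076, -275601]]
... * rho(a) = [[-3, 1], [8, -3]]  ->  [[302683, -136563], [-779580, 351727]]
... * rho(b) = [[7, -11], [-12, 19]]  ->  [[3757537, -5924210], [-9677784, 15258193]]
... * rho(a^-1) = [[-3, -1], [-8, -3]]  ->  [[36121069, 14015093], [-93032192, -36096795]]
... * rho(a^-1) = [[-3, -1], [-8, -3]]  ->  [[-220483951, -78166348], [567870936, 201322577]]
... * rho(b) = [[7, -11], [-12, 19]]  ->  [[-605391481, 940162849], [1559225628, -2421451333]]
... * rho(b) = [[7, -11], [-12, 19]]  ->  [[-15519694555, 24522400422], [39971995392, -63159057235]]
... * rho(a^-1) = [[-3, -1], [-8, -3]]  ->  [[-149620119711, -58047506711], [385356471704, 149505176313]]
... * rho(b^-1) = [[19, 11], [12, 7]]  ->  [[-3539352355041, -2052153863798], [9115835078132, 5285457422935]]
... * rho(a) = [[-3, 1], [8, -3]]  ->  [[-5799173845261, 2617109236353], [14936154149084, -6740537190673]]
... * rho(a) = [[-3, 1], [8, -3]]  ->  [[38334395426607, -13650501554320], [-98732759972636, 35157765721103]]
tr = 38334395426607 + 35157765721103 = 73492161147710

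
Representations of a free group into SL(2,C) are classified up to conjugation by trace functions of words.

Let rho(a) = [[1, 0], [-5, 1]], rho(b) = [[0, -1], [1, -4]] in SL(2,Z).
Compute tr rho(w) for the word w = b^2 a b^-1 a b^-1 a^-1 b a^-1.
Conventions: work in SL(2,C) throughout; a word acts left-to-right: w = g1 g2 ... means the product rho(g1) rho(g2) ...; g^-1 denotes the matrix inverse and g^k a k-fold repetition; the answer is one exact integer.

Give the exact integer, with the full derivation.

-8104

rho(b) = [[0, -1], [1, -4]]
... * rho(b) = [[0, -1], [1, -4]]  ->  [[-1, 4], [-4, 15]]
... * rho(a) = [[1, 0], [-5, 1]]  ->  [[-21, 4], [-79, 15]]
... * rho(b^-1) = [[-4, 1], [-1, 0]]  ->  [[80, -21], [301, -79]]
... * rho(a) = [[1, 0], [-5, 1]]  ->  [[185, -21], [696, -79]]
... * rho(b^-1) = [[-4, 1], [-1, 0]]  ->  [[-719, 185], [-2705, 696]]
... * rho(a^-1) = [[1, 0], [5, 1]]  ->  [[206, 185], [775, 696]]
... * rho(b) = [[0, -1], [1, -4]]  ->  [[185, -946], [696, -3559]]
... * rho(a^-1) = [[1, 0], [5, 1]]  ->  [[-4545, -946], [-17099, -3559]]
tr = -4545 + -3559 = -8104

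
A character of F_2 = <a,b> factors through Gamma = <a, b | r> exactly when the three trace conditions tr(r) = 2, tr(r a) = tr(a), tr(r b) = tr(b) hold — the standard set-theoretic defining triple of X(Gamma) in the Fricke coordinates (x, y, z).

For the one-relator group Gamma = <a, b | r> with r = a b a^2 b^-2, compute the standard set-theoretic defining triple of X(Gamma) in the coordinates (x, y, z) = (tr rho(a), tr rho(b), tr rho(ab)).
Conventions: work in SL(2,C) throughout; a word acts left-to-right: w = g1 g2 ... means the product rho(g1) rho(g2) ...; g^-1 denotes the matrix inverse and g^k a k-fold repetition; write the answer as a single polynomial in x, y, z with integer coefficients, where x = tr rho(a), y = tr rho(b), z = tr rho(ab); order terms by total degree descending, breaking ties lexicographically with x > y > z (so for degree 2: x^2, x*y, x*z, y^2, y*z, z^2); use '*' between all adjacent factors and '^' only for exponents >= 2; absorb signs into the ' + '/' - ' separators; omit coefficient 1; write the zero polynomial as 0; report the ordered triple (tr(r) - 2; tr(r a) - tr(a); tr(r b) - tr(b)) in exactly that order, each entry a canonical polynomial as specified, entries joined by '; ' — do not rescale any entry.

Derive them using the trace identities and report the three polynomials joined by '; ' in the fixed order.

reduce: trace(b a^2) = trace(a) trace(b a) - trace(b)  (reduce the a square) = x*z - y
reduce: trace(a b a^2) = trace(a) trace(b a^2) - trace(b a)  (reduce the a square) = x^2*z - x*y - z
reduce: trace(b a b a) = trace(a b) trace(a b) - trace(1)  (split on a) = z^2 - 2
so trace(b a b) = trace(b) trace(a b) - trace(a)  (reduce the b square) = y*z - x
reduce: trace(a b a^2 b) = trace(a) trace(b a b a) - trace(b a b)  (reduce the a square) = x*z^2 - y*z - x
reduce: trace(b^-1 a b a^2) = trace(a b a^2) trace(b) - trace(a b a^2 b)  (eliminate b^-1) = x^2*y*z - x*y^2 - x*z^2 + x
reduce: trace(a b a^2 b^-2) = trace(b^-1 a b a^2) trace(b) - trace(b^-1 a b a^2 b)  (eliminate b^-1) = x^2*y^2*z - x*y^3 - x*y*z^2 - x^2*z + 2*x*y + z
so trace(a^2 b a^2) = trace(a) trace(a^2 b a) - trace(a^2 b) = x^3*z - x^2*y - 2*x*z + y
reduce: trace(a^2) = trace(a) trace(a) - trace(1) = x^2 - 2
trace(b a^2 b) = trace(b) trace(a^2 b) - trace(a^2) = x*y*z - x^2 - y^2 + 2
trace(a^2 b a^2 b) = trace(a) trace(b a^2 b a) - trace(b a^2 b) = x^2*z^2 - 2*x*y*z + y^2 - 2
reduce: trace(b^-1 a^2 b a^2) = trace(a^2 b a^2) trace(b) - trace(a^2 b a^2 b) = x^3*y*z - x^2*y^2 - x^2*z^2 + 2
trace(a b a^2 b^-2 a) = trace(b^-1 a^2 b a^2) trace(b) - trace(b^-1 a^2 b a^2 b) = x^3*y^2*z - x^2*y^3 - x^2*y*z^2 - x^3*z + x^2*y + 2*x*z + y
assemble the triple (trace(r) - 2; trace(r a) - x; trace(r b) - y)

x^2*y^2*z - x*y^3 - x*y*z^2 - x^2*z + 2*x*y + z - 2; x^3*y^2*z - x^2*y^3 - x^2*y*z^2 - x^3*z + x^2*y + 2*x*z - x + y; x^2*y*z - x*y^2 - x*z^2 + x - y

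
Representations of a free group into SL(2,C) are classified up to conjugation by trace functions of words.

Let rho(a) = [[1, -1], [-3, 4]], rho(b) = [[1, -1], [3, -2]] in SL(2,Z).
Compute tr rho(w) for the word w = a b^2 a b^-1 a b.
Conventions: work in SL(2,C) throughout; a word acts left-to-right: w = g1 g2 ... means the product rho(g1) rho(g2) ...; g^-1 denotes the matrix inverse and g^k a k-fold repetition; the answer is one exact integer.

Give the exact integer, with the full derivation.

rho(a) = [[1, -1], [-3, 4]]
... * rho(b) = [[1, -1], [3, -2]]  ->  [[-2, 1], [9, -5]]
... * rho(b) = [[1, -1], [3, -2]]  ->  [[1, 0], [-6, 1]]
... * rho(a) = [[1, -1], [-3, 4]]  ->  [[1, -1], [-9, 10]]
... * rho(b^-1) = [[-2, 1], [-3, 1]]  ->  [[1, 0], [-12, 1]]
... * rho(a) = [[1, -1], [-3, 4]]  ->  [[1, -1], [-15, 16]]
... * rho(b) = [[1, -1], [3, -2]]  ->  [[-2, 1], [33, -17]]
tr = -2 + -17 = -19

-19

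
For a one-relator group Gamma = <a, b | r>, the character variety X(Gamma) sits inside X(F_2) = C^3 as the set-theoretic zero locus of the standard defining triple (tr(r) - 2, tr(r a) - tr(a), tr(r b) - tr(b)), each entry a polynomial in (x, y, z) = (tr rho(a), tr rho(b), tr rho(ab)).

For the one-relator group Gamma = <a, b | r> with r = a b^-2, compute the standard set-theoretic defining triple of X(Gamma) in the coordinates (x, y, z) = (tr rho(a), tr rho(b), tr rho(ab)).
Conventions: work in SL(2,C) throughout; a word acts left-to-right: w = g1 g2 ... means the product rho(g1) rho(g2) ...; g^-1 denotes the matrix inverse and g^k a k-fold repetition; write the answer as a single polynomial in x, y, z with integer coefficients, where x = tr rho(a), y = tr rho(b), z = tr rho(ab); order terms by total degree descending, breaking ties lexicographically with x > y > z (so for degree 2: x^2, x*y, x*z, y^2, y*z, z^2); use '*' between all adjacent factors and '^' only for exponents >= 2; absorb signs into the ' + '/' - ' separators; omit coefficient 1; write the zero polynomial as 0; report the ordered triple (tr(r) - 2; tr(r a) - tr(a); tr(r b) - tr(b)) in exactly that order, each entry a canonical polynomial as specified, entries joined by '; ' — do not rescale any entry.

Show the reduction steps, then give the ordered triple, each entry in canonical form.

x*y^2 - y*z - x - 2; x^2*y^2 - x*y*z - x^2 - y^2 - x + 2; x*y - y - z

apply: trace(b^-1 a) = trace(a)*trace(b) - trace(a b) = x*y - z
trace(a b^-2) = trace(b^-1 a)*trace(b) - trace(b^-1 a b) = x*y^2 - y*z - x
apply: trace(a^2) = trace(a)*trace(a) - trace(1)   [square of a] = x^2 - 2
trace(a^2 b) = trace(a)*trace(b a) - trace(b)   [square of a] = x*z - y
trace(a^2 b^-1) = trace(a^2)*trace(b) - trace(a^2 b)   [inverse elimination on b] = x^2*y - x*z - y
trace(a b^-2 a) = trace(a^2 b^-1)*trace(b) - trace(a^2)   [inverse elimination on b] = x^2*y^2 - x*y*z - x^2 - y^2 + 2
assemble the triple (trace(r) - 2; trace(r a) - x; trace(r b) - y)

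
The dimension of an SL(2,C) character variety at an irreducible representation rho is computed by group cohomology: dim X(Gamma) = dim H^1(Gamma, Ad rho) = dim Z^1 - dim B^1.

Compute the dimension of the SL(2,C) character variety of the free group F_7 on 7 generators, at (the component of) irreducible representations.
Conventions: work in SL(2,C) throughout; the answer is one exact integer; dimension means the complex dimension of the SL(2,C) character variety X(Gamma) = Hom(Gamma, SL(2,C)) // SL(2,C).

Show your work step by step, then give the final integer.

18

Gamma = F_7 has 7 generators and no relators.
A cocycle picks one sl_2 vector per generator freely, giving dim Z^1 = 3*7 = 21.
Irreducibility makes the coboundary map sl_2 -> Z^1 injective (trivial centralizer), so dim B^1 = 3.
dim X = dim H^1 = dim Z^1 - dim B^1 = 21 - 3 = 18.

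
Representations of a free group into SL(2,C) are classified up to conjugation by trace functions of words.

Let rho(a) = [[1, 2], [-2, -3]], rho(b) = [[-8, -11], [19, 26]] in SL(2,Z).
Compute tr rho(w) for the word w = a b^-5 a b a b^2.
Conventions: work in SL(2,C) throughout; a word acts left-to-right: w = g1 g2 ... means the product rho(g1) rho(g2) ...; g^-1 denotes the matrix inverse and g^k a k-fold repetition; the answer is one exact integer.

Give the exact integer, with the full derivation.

3115199214

rho(a) = [[1, 2], [-2, -3]]
... * rho(b^-1) = [[26, 11], [-19, -8]]  ->  [[-12, -5], [5, 2]]
... * rho(b^-1) = [[26, 11], [-19, -8]]  ->  [[-217, -92], [92, 39]]
... * rho(b^-1) = [[26, 11], [-19, -8]]  ->  [[-3894, -1651], [1651, 700]]
... * rho(b^-1) = [[26, 11], [-19, -8]]  ->  [[-69875, -29626], [29626, 12561]]
... * rho(b^-1) = [[26, 11], [-19, -8]]  ->  [[-1253856, -531617], [531617, 225398]]
... * rho(a) = [[1, 2], [-2, -3]]  ->  [[-190622, -912861], [80821, 387040]]
... * rho(b) = [[-8, -11], [19, 26]]  ->  [[-15819383, -21637544], [6707192, 9174009]]
... * rho(a) = [[1, 2], [-2, -3]]  ->  [[27455705, 33273866], [-11640826, -14107643]]
... * rho(b) = [[-8, -11], [19, 26]]  ->  [[412557814, 563107761], [-174918609, -238749632]]
... * rho(b) = [[-8, -11], [19, 26]]  ->  [[7398584947, 10102665832], [-3136894136, -4283385733]]
tr = 7398584947 + -4283385733 = 3115199214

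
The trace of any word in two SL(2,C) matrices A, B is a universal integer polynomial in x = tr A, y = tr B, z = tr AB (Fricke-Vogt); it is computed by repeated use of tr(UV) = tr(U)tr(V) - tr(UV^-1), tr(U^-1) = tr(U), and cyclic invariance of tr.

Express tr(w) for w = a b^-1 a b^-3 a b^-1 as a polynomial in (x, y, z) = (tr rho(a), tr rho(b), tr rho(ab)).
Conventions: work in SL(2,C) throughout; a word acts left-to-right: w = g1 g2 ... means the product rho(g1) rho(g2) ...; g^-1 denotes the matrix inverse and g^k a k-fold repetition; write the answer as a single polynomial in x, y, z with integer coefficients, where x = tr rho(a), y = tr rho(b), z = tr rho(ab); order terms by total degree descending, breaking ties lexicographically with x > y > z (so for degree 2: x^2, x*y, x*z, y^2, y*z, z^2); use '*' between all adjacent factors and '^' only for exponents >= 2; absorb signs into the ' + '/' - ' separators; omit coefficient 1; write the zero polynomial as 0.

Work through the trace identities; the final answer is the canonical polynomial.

tr(a^2) = tr(a) tr(a) - tr(1)  (reduce the a square) = x^2 - 2
use: tr(a^3) = tr(a) tr(a^2) - tr(a)  (reduce the a square) = x^3 - 3*x
tr(b a^2) = tr(a) tr(b a) - tr(b)  (reduce the a square) = x*z - y
apply: tr(a^3 b) = tr(a) tr(b a^2) - tr(b a)  (reduce the a square) = x^2*z - x*y - z
apply: tr(a b^-1 a^2) = tr(a^3) tr(b) - tr(a^3 b)  (eliminate b^-1) = x^3*y - x^2*z - 2*x*y + z
apply: tr(b a b a) = tr(a b) tr(a b) - tr(1)  (split on a) = z^2 - 2
use: tr(b a b) = tr(b) tr(a b) - tr(a)  (reduce the b square) = y*z - x
tr(a^2 b a b) = tr(a) tr(b a b a) - tr(b a b)  (reduce the a square) = x*z^2 - y*z - x
tr(a b^-1 a^2 b) = tr(a^2 b a) tr(b) - tr(a^2 b a b)  (eliminate b^-1) = x^2*y*z - x*y^2 - x*z^2 + x
use: tr(a^2 b^-1 a b^-1) = tr(a b^-1 a^2) tr(b) - tr(a b^-1 a^2 b)  (eliminate b^-1) = x^3*y^2 - 2*x^2*y*z - x*y^2 + x*z^2 + y*z - x
tr(a b^-1 a b^-2 a) = tr(a^2 b^-1 a b^-1) tr(b) - tr(a^2 b^-1 a)  (eliminate b^-1) = x^3*y^3 - 2*x^2*y^2*z - x^3*y - x*y^3 + x*y*z^2 + x^2*z + y^2*z + x*y - z
tr(b^-1 a b a^2) = tr(a b a^2) tr(b) - tr(a b a^2 b)  (eliminate b^-1) = x^2*y*z - x*y^2 - x*z^2 + x
tr(a b^-2 a b a) = tr(b^-1 a b a^2) tr(b) - tr(b^-1 a b a^2 b)  (eliminate b^-1) = x^2*y^2*z - x*y^3 - x*y*z^2 - x^2*z + 2*x*y + z
tr(a b a b a b) = tr(a b) tr(a b a b) - tr(a^-1 b^-1)  (split on a) = z^3 - 3*z
tr(a b a b a b^-1) = tr(a b a b a) tr(b) - tr(a b a b a b)  (eliminate b^-1) = x*y*z^2 - y^2*z - z^3 - x*y + 3*z
apply: tr(a b^-2 a b a b) = tr(a b a b a b^-1) tr(b) - tr(a b a b a)  (eliminate b^-1) = x*y^2*z^2 - y^3*z - y*z^3 - x*y^2 - x*z^2 + 4*y*z + x
use: tr(a b^-1 a b^-2 a b) = tr(a b^-2 a b a) tr(b) - tr(a b^-2 a b a b)  (eliminate b^-1) = x^2*y^3*z - x*y^4 - 2*x*y^2*z^2 - x^2*y*z + y^3*z + y*z^3 + 3*x*y^2 + x*z^2 - 3*y*z - x
use: tr(b^-1 a b^-1 a b^-1 a b^-1) = tr(a b^-1 a b^-2 a) tr(b) - tr(a b^-1 a b^-2 a b)  (eliminate b^-1) = x^3*y^4 - 3*x^2*y^3*z - x^3*y^2 + 3*x*y^2*z^2 + 2*x^2*y*z - y*z^3 - 2*x*y^2 - x*z^2 + 2*y*z + x
tr(a b^-1 a b^-1 a b) = tr(a b a b^-1 a) tr(b) - tr(a b a b^-1 a b)  (eliminate b^-1) = x^2*y^2*z - x*y^3 - 2*x*y*z^2 + y^2*z + z^3 + 2*x*y - 3*z
tr(b^-1 a b^-1 a b^-1 a) = tr(a b^-1 a b^-1 a) tr(b) - tr(a b^-1 a b^-1 a b)  (eliminate b^-1) = x^3*y^3 - 3*x^2*y^2*z + 3*x*y*z^2 - z^3 - 3*x*y + 3*z
apply: tr(a b^-1 a b^-3 a b^-1) = tr(b^-1 a b^-1 a b^-1 a b^-1) tr(b) - tr(b^-1 a b^-1 a b^-1 a)  (eliminate b^-1) = x^3*y^5 - 3*x^2*y^4*z - 2*x^3*y^3 + 3*x*y^3*z^2 + 5*x^2*y^2*z - y^2*z^3 - 2*x*y^3 - 4*x*y*z^2 + 2*y^2*z + z^3 + 4*x*y - 3*z

x^3*y^5 - 3*x^2*y^4*z - 2*x^3*y^3 + 3*x*y^3*z^2 + 5*x^2*y^2*z - y^2*z^3 - 2*x*y^3 - 4*x*y*z^2 + 2*y^2*z + z^3 + 4*x*y - 3*z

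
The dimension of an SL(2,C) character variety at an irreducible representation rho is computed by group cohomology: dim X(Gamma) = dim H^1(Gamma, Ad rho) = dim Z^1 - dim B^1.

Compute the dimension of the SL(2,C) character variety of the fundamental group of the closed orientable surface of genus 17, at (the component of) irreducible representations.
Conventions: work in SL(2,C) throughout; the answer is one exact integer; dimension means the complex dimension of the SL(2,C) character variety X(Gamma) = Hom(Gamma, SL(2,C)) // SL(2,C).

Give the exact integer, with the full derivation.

Gamma = pi_1(Sigma_17) = < a_1, b_1, ..., a_17, b_17 | prod [a_i, b_i] > has 2g = 34 generators and 1 relator.
Unconstrained cocycle data is one sl_2 vector per generator (102 dimensions), cut by the relator condition d_2(z) = 0.
H^2 = coker(d_2) is dual to H^0 = 0 at irreducible rho (Poincare duality), so d_2 is onto: dim Z^1 = 99.
As always at irreducible rho, dim B^1 = 3.
dim X = dim H^1 = 99 - 3 = 96.

96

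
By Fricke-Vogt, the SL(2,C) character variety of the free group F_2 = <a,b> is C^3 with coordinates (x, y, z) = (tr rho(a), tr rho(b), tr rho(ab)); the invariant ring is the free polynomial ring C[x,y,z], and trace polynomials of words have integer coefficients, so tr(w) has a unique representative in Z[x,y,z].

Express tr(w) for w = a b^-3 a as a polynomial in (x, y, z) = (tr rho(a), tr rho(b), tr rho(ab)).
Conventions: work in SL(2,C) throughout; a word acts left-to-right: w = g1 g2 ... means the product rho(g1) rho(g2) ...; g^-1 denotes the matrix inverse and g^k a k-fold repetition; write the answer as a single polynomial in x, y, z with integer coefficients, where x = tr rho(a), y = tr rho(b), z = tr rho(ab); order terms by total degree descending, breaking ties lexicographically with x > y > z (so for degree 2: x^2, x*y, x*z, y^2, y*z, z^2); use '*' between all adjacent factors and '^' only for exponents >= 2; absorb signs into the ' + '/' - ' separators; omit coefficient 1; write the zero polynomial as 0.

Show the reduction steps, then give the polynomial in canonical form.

tr(a^2) = tr(a)*tr(a) - tr(1) = x^2 - 2
tr(a^2 b) = tr(a)*tr(b a) - tr(b) = x*z - y
tr(a^2 b^-1) = tr(a^2)*tr(b) - tr(a^2 b) = x^2*y - x*z - y
tr(a^2 b^-2) = tr(a^2 b^-1)*tr(b) - tr(a^2) = x^2*y^2 - x*y*z - x^2 - y^2 + 2
tr(a b^-3 a) = tr(a^2 b^-2)*tr(b) - tr(a^2 b^-1) = x^2*y^3 - x*y^2*z - 2*x^2*y - y^3 + x*z + 3*y

x^2*y^3 - x*y^2*z - 2*x^2*y - y^3 + x*z + 3*y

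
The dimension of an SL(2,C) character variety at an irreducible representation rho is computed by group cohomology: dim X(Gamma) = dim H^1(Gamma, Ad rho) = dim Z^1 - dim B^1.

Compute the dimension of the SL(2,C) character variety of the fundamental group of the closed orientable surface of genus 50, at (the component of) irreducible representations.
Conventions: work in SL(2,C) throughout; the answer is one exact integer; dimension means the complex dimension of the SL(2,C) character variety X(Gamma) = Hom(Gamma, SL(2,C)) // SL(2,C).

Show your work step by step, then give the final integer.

Gamma = pi_1(Sigma_50) = < a_1, b_1, ..., a_50, b_50 | prod [a_i, b_i] > has 2g = 100 generators and 1 relator.
Before the relator condition, cocycle space has dim 3*100 = 300.
d_2 is surjective at irreducible rho (its cokernel H^2 is dual to H^0 = 0), so dim Z^1 = 300 - 3 = 297.
Coboundaries contribute dim B^1 = 3 (injective at irreducible rho).
dim X = dim H^1 = 297 - 3 = 294.

294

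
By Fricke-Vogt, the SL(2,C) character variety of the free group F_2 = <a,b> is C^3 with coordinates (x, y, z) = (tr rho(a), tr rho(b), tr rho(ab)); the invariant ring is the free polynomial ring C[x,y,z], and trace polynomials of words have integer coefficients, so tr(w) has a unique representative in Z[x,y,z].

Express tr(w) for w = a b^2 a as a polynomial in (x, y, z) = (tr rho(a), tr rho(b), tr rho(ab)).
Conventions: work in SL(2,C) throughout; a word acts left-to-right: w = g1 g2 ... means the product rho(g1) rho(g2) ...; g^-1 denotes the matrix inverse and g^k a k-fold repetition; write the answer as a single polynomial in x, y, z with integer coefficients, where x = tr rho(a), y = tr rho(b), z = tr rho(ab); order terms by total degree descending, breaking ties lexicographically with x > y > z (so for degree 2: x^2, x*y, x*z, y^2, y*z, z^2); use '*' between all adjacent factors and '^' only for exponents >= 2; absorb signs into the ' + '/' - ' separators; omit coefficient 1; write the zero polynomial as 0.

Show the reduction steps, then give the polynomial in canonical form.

tr(b^2 a) = tr(b) tr(a b) - tr(a)   [square of b] = y*z - x
tr(b^2) = tr(b) tr(b) - tr(1)   [square of b] = y^2 - 2
tr(a b^2 a) = tr(a) tr(b^2 a) - tr(b^2)   [square of a] = x*y*z - x^2 - y^2 + 2

x*y*z - x^2 - y^2 + 2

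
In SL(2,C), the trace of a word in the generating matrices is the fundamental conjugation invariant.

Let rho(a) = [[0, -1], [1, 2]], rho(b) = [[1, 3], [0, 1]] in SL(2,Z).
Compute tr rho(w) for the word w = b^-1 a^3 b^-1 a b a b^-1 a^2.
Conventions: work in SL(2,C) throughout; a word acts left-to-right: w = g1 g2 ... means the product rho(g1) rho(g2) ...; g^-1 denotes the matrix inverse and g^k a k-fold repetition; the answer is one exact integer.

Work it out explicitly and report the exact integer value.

-184

rho(b^-1) = [[1, -3], [0, 1]]
... * rho(a) = [[0, -1], [1, 2]]  ->  [[-3, -7], [1, 2]]
... * rho(a) = [[0, -1], [1, 2]]  ->  [[-7, -11], [2, 3]]
... * rho(a) = [[0, -1], [1, 2]]  ->  [[-11, -15], [3, 4]]
... * rho(b^-1) = [[1, -3], [0, 1]]  ->  [[-11, 18], [3, -5]]
... * rho(a) = [[0, -1], [1, 2]]  ->  [[18, 47], [-5, -13]]
... * rho(b) = [[1, 3], [0, 1]]  ->  [[18, 101], [-5, -28]]
... * rho(a) = [[0, -1], [1, 2]]  ->  [[101, 184], [-28, -51]]
... * rho(b^-1) = [[1, -3], [0, 1]]  ->  [[101, -119], [-28, 33]]
... * rho(a) = [[0, -1], [1, 2]]  ->  [[-119, -339], [33, 94]]
... * rho(a) = [[0, -1], [1, 2]]  ->  [[-339, -559], [94, 155]]
tr = -339 + 155 = -184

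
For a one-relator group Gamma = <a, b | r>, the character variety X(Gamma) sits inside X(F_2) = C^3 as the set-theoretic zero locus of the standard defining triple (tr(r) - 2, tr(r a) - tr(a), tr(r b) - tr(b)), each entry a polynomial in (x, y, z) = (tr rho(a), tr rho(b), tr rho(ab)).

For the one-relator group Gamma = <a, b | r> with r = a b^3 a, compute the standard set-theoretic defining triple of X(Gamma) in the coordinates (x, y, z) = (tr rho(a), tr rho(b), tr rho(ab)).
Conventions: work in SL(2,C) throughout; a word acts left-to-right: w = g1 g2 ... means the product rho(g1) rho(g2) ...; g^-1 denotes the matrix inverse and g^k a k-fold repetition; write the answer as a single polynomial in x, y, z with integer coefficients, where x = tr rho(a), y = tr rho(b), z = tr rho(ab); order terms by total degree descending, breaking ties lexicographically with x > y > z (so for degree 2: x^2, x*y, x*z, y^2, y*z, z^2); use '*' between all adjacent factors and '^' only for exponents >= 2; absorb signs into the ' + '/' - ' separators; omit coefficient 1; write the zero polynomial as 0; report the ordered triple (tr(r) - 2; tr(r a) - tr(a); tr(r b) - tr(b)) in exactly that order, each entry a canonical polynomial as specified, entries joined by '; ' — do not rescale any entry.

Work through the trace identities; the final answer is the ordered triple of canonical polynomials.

x*y^2*z - x^2*y - y^3 - x*z + 3*y - 2; x^2*y^2*z - x^3*y - x*y^3 - x^2*z - y^2*z + 4*x*y - x + z; y^2*z^2 - x*y*z - y^2 - z^2 - y + 2

reduce: trace(a^2 b) = trace(a) * trace(b a) - trace(b)   [square of a] = x*z - y
so trace(a^2) = trace(a) * trace(a) - trace(1)   [square of a] = x^2 - 2
so trace(a^2 b^2) = trace(b) * trace(a^2 b) - trace(a^2)   [square of b] = x*y*z - x^2 - y^2 + 2
trace(a b^3 a) = trace(b) * trace(a^2 b^2) - trace(a^2 b)   [square of b] = x*y^2*z - x^2*y - y^3 - x*z + 3*y
so trace(a^3 b) = trace(a) * trace(b a^2) - trace(b a)   [square of a] = x^2*z - x*y - z
so trace(a^3) = trace(a) * trace(a^2) - trace(a)   [square of a] = x^3 - 3*x
trace(a^3 b^2) = trace(b) * trace(a^3 b) - trace(a^3)   [square of b] = x^2*y*z - x^3 - x*y^2 - y*z + 3*x
trace(a b^3 a^2) = trace(b) * trace(a^3 b^2) - trace(a^3 b)   [square of b] = x^2*y^2*z - x^3*y - x*y^3 - x^2*z - y^2*z + 4*x*y + z
so trace(a b a b) = trace(a b) * trace(a b) - trace(1)  (split on a) = z^2 - 2
trace(b a b a b) = trace(b) * trace(a b a b) - trace(a b a)  (reduce the b square) = y*z^2 - x*z - y
so trace(a b^3 a b) = trace(b) * trace(b a b a b) - trace(b a b a)  (reduce the b square) = y^2*z^2 - x*y*z - y^2 - z^2 + 2
assemble the triple (trace(r) - 2; trace(r a) - x; trace(r b) - y)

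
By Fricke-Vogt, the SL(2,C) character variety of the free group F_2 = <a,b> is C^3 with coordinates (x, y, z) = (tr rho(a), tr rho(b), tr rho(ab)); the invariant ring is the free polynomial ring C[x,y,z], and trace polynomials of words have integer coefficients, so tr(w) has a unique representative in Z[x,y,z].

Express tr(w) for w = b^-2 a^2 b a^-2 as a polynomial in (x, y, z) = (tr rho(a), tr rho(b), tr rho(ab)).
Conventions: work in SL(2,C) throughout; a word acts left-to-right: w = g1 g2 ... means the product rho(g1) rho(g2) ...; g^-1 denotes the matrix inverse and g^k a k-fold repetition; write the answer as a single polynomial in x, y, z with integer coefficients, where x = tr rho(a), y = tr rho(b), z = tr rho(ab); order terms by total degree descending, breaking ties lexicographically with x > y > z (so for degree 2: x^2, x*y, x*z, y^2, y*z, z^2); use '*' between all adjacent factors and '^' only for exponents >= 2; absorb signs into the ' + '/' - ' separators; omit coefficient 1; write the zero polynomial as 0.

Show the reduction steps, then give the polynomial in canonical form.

-x^3*y^2*z + x^4*y + x^2*y^3 + x^2*y*z^2 - 4*x^2*y + y

next, trace(a^2 b) = trace(a)*trace(b a) - trace(b)   [square of a] = x*z - y
trace(a^2) = trace(a)*trace(a) - trace(1)   [square of a] = x^2 - 2
trace(b a^2 b) = trace(b)*trace(a^2 b) - trace(a^2)   [square of b] = x*y*z - x^2 - y^2 + 2
trace(b a b a) = trace(b a)*trace(b a) - trace(1)   [split at a repeated b] = z^2 - 2
trace(b a b) = trace(b)*trace(a b) - trace(a)   [square of b] = y*z - x
and trace(b a^2 b a) = trace(a)*trace(b a b a) - trace(b a b)   [square of a] = x*z^2 - y*z - x
and trace(b a^2 b a^-1) = trace(b a^2 b)*trace(a) - trace(b a^2 b a)   [inverse elimination on a] = x^2*y*z - x^3 - x*y^2 - x*z^2 + y*z + 3*x
and trace(a^2 b a^-2 b) = trace(b a^2 b a^-1)*trace(a) - trace(b a^2 b)   [inverse elimination on a] = x^3*y*z - x^4 - x^2*y^2 - x^2*z^2 + 4*x^2 + y^2 - 2
and trace(b^-1 a^2 b a^-2) = trace(a^2 b a^-2)*trace(b) - trace(a^2 b a^-2 b)   [inverse elimination on b] = -x^3*y*z + x^4 + x^2*y^2 + x^2*z^2 - 4*x^2 + 2
trace(b^-2 a^2 b a^-2) = trace(b^-1 a^2 b a^-2)*trace(b) - trace(b^-1 a^2 b a^-2 b)   [inverse elimination on b] = -x^3*y^2*z + x^4*y + x^2*y^3 + x^2*y*z^2 - 4*x^2*y + y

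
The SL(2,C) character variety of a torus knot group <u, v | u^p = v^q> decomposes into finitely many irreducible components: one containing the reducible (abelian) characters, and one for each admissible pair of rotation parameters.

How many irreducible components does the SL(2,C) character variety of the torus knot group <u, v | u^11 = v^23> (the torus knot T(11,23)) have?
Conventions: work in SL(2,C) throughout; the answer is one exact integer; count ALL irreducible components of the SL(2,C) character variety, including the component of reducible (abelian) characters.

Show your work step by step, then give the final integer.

For T(11,23): irreducibility forces the central element u^11 = v^23 to one of +I, -I.
On an irreducible component, tr(u) is locked at 2*cos(pi*alpha/11) for some alpha in 1..10, and tr(v) at 2*cos(pi*beta/23) for some beta in 1..22.
Consistency of u^11 = (-1)^alpha I with v^23 = (-1)^beta I forces alpha = beta (mod 2).
count pairs: odd alpha (5 choices) x odd beta (11), plus even alpha (5) x even beta (11): 5*11 + 5*11 = 110.
That is 110 components of irreducible characters, and with the reducible (abelian) component the total is 111.

111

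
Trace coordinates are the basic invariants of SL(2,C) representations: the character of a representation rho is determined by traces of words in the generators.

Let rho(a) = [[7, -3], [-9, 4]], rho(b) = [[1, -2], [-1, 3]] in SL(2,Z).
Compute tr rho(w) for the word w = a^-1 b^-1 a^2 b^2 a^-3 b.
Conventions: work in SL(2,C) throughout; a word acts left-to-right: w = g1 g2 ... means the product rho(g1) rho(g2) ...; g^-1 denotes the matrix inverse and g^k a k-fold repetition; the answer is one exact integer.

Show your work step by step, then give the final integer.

rho(a^-1) = [[4, 3], [9, 7]]
... * rho(b^-1) = [[3, 2], [1, 1]]  ->  [[15, 11], [34, 25]]
... * rho(a) = [[7, -3], [-9, 4]]  ->  [[6, -1], [13, -2]]
... * rho(a) = [[7, -3], [-9, 4]]  ->  [[51, -22], [109, -47]]
... * rho(b) = [[1, -2], [-1, 3]]  ->  [[73, -168], [156, -359]]
... * rho(b) = [[1, -2], [-1, 3]]  ->  [[241, -650], [515, -1389]]
... * rho(a^-1) = [[4, 3], [9, 7]]  ->  [[-4886, -3827], [-10441, -8178]]
... * rho(a^-1) = [[4, 3], [9, 7]]  ->  [[-53987, -41447], [-115366, -88569]]
... * rho(a^-1) = [[4, 3], [9, 7]]  ->  [[-588971, -452090], [-1258585, -966081]]
... * rho(b) = [[1, -2], [-1, 3]]  ->  [[-136881, -178328], [-292504, -381073]]
tr = -136881 + -381073 = -517954

-517954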